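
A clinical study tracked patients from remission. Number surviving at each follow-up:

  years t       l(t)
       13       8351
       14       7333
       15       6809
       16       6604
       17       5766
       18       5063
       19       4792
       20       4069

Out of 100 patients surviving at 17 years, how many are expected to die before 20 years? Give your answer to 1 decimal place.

29.4

The relevant probability is 1 − 4069/5766 = 0.294311.
Expected number = 100 × 0.294311 = 29.4.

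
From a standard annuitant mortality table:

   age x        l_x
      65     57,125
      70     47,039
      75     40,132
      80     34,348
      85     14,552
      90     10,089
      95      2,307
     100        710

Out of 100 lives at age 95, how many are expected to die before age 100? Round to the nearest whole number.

The relevant probability is 1 − 710/2,307 = 0.692241.
Expected number = 100 × 0.692241 = 69.

69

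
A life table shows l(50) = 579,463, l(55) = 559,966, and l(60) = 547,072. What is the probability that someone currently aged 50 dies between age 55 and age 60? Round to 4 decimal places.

0.0223

This is the probability of reaching 55 but not 60, conditional on being alive at 50: (l(55) − l(60)) / l(50).
= (559,966 − 547,072) / 579,463 = 12,894 / 579,463 = 0.022252.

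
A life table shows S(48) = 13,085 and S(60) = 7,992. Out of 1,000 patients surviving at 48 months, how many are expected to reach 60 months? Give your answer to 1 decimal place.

The relevant probability is 7,992/13,085 = 0.610776.
Expected number = 1,000 × 0.610776 = 610.8.

610.8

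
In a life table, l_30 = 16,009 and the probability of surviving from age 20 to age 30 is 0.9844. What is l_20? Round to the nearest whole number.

l_20 = l_30 / p = 16,009 / 0.9844 = 16263.

16263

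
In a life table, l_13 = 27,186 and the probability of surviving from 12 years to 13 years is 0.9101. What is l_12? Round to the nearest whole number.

29871

l_12 = l_13 / p = 27,186 / 0.9101 = 29871.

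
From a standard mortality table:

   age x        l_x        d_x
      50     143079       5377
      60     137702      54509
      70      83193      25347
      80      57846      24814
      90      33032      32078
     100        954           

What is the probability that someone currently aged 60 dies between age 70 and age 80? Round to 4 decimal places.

We want 10|10q60 = (l_70 − l_80)/l_60.
This is the probability of reaching 70 but not 80, conditional on being alive at 60: (l_70 − l_80) / l_60.
= (83193 − 57846) / 137702 = 25347 / 137702 = 0.184071.

0.1841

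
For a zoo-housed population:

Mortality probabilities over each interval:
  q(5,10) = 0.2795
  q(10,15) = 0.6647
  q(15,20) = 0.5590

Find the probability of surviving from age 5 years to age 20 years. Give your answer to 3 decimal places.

P(survive 5→20) = (1 − 0.2795) × (1 − 0.6647) × (1 − 0.5590).
= 0.7205 × 0.3353 × 0.4410 = 0.106538.

0.107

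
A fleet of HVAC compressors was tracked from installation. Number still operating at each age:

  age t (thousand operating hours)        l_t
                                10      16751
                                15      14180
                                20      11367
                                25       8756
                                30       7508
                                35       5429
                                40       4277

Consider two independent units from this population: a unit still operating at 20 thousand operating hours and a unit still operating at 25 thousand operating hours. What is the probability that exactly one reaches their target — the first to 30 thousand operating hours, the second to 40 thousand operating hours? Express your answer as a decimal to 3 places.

p₁ = l_30/l_20 = 7508/11367 = 0.660508; p₂ = l_40/l_25 = 4277/8756 = 0.488465.
P(exactly one) = p₁(1−p₂) + (1−p₁)p₂ = 0.337873 + 0.165830 = 0.503703.

0.504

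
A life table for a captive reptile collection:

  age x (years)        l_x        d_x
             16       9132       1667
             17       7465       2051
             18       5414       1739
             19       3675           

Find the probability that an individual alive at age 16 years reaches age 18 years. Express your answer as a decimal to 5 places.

The conditional survival probability is l_18/l_16 = 5414/9132 = 0.592860.

0.59286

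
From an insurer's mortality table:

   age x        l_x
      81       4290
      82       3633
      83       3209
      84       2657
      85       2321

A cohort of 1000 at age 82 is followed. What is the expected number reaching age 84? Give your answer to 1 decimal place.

The relevant probability is 2657/3633 = 0.731352.
Expected number = 1000 × 0.731352 = 731.4.

731.4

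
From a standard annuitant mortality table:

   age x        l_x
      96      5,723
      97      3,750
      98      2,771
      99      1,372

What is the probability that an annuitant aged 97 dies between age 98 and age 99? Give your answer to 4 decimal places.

We want 1|1q97 = (l_98 − l_99)/l_97.
This is the probability of reaching 98 but not 99, conditional on being alive at 97: (l_98 − l_99) / l_97.
= (2,771 − 1,372) / 3,750 = 1,399 / 3,750 = 0.373067.

0.3731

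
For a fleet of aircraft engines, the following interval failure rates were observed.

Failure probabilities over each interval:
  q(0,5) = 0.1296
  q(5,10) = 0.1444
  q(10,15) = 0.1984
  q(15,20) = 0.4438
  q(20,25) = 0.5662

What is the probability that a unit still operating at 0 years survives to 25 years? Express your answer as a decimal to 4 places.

Chaining the interval survival probabilities: (1 − 0.1296) × (1 − 0.1444) × (1 − 0.1984) × (1 − 0.4438) × (1 − 0.5662).
= 0.8704 × 0.8556 × 0.8016 × 0.5562 × 0.4338 = 0.144035.

0.1440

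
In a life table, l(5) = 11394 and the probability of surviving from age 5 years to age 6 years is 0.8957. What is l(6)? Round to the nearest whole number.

10206

l(6) = l(5) × p = 11394 × 0.8957 = 10206.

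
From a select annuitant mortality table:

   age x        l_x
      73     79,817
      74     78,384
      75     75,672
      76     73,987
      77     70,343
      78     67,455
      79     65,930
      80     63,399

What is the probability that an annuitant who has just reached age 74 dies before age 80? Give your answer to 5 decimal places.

P(die before 80 | alive at 74) = 1 − l_80/l_74 = 1 − 63,399/78,384 = (14,985)/78,384 = 0.191174.

0.19117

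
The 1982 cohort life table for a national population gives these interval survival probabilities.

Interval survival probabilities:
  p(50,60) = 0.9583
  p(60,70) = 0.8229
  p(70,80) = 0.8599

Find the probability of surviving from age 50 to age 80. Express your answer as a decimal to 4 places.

0.6781

The overall survival probability is 0.9583 × 0.8229 × 0.8599.
= 0.678104.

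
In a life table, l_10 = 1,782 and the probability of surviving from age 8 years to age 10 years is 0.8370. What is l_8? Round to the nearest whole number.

2129

l_8 = l_10 / p = 1,782 / 0.8370 = 2129.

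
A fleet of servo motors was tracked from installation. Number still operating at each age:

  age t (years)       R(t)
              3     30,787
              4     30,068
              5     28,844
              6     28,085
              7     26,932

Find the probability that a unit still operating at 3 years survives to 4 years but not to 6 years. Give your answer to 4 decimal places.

This is the probability of reaching 4 but not 6, conditional on being operational at 3: (R(4) − R(6)) / R(3).
= (30,068 − 28,085) / 30,787 = 1,983 / 30,787 = 0.064410.

0.0644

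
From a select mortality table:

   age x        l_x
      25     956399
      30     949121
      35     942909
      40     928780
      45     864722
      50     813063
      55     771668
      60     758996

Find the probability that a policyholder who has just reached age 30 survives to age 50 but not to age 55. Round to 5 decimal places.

We want 20|5q30 = (l_50 − l_55)/l_30.
This is the probability of reaching 50 but not 55, conditional on being alive at 30: (l_50 − l_55) / l_30.
= (813063 − 771668) / 949121 = 41395 / 949121 = 0.043614.

0.04361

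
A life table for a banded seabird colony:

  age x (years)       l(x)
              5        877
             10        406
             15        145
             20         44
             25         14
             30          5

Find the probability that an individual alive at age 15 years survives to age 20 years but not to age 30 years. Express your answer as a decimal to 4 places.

This is the probability of reaching 20 but not 30, conditional on being alive at 15: (l(20) − l(30)) / l(15).
= (44 − 5) / 145 = 39 / 145 = 0.268966.

0.2690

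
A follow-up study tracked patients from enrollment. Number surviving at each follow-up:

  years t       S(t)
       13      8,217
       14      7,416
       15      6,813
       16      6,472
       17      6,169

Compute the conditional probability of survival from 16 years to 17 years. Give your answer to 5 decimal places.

The conditional survival probability is S(17)/S(16) = 6,169/6,472 = 0.953183.

0.95318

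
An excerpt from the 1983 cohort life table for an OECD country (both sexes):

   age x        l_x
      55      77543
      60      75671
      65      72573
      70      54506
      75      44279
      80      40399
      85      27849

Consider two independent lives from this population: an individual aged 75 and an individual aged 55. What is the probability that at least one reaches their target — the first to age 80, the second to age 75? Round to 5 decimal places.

0.96241

p₁ = l_80/l_75 = 40399/44279 = 0.912374; p₂ = l_75/l_55 = 44279/77543 = 0.571025.
P(at least one) = 1 − (1−p₁)(1−p₂) = 1 − 0.087626 × 0.428975 = 0.962411.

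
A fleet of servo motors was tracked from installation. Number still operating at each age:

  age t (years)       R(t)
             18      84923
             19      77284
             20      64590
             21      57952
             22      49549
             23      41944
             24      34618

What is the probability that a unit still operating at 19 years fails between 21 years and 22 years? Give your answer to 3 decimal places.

This is the probability of reaching 21 but not 22, conditional on being operational at 19: (R(21) − R(22)) / R(19).
= (57952 − 49549) / 77284 = 8403 / 77284 = 0.108729.

0.109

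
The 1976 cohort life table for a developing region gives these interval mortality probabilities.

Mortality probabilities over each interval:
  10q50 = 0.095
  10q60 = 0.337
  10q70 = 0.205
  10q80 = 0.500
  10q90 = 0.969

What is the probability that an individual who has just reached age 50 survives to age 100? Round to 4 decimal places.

0.0074

50p50 = (1 − 0.095) × (1 − 0.337) × (1 − 0.205) × (1 − 0.500) × (1 − 0.969).
= 0.905 × 0.663 × 0.795 × 0.500 × 0.031 = 0.007394.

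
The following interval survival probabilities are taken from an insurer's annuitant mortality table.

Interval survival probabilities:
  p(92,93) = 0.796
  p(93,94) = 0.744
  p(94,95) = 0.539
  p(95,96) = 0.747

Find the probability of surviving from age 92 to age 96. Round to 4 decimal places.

The overall survival probability is 0.796 × 0.744 × 0.539 × 0.747.
= 0.238449.

0.2384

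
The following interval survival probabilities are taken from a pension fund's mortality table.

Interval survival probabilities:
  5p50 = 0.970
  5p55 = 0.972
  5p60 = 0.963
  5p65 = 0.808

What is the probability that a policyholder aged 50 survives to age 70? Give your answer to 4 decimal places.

0.7336

Chaining the interval survival probabilities: 0.970 × 0.972 × 0.963 × 0.808.
= 0.733628.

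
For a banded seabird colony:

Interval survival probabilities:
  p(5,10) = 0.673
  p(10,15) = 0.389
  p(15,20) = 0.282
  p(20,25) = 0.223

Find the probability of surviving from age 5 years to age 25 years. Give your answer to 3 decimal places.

P(survive 5→25) = 0.673 × 0.389 × 0.282 × 0.223.
= 0.016463.

0.016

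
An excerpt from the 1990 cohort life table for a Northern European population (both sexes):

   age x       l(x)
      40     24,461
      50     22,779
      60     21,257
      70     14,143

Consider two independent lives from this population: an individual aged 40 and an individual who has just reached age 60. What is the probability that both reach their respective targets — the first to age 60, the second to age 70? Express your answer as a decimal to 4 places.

p₁ = l(60)/l(40) = 21,257/24,461 = 0.869016; p₂ = l(70)/l(60) = 14,143/21,257 = 0.665334.
P(both) = p₁ × p₂ = 0.869016 × 0.665334 = 0.578186.

0.5782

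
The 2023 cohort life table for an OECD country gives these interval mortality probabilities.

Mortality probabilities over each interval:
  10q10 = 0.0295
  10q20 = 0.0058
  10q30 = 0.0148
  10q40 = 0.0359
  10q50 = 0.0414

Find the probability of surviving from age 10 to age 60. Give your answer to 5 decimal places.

Survival from 10 to 60 is the product of surviving each interval: (1 − 0.0295) × (1 − 0.0058) × (1 − 0.0148) × (1 − 0.0359) × (1 − 0.0414).
= 0.9705 × 0.9942 × 0.9852 × 0.9641 × 0.9586 = 0.878523.

0.87852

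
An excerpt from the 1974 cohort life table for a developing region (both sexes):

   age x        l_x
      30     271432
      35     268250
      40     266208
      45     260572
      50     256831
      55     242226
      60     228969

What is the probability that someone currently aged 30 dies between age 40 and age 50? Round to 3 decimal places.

This is the probability of reaching 40 but not 50, conditional on being alive at 30: (l_40 − l_50) / l_30.
= (266208 − 256831) / 271432 = 9377 / 271432 = 0.034546.

0.035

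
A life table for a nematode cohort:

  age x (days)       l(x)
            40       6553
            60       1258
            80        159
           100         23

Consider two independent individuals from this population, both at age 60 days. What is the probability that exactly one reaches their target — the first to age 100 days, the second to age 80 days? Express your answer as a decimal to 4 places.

p₁ = l(100)/l(60) = 23/1258 = 0.018283; p₂ = l(80)/l(60) = 159/1258 = 0.126391.
P(exactly one) = p₁(1−p₂) + (1−p₁)p₂ = 0.015972 + 0.124080 = 0.140052.

0.1401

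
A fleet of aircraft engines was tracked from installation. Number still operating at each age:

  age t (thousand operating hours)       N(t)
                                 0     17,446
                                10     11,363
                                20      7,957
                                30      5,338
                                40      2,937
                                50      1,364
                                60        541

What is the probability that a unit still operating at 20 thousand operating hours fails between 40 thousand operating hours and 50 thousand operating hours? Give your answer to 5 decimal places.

0.19769

This is the probability of reaching 40 but not 50, conditional on being operational at 20: (N(40) − N(50)) / N(20).
= (2,937 − 1,364) / 7,957 = 1,573 / 7,957 = 0.197688.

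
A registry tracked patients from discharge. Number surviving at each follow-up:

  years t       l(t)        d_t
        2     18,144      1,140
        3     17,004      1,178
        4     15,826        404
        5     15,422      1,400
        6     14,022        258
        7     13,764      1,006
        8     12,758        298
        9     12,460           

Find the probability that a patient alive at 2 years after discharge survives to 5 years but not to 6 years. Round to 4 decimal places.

0.0772

This is the probability of reaching 5 but not 6, conditional on being alive at 2: (l(5) − l(6)) / l(2).
= (15,422 − 14,022) / 18,144 = 1,400 / 18,144 = 0.077160.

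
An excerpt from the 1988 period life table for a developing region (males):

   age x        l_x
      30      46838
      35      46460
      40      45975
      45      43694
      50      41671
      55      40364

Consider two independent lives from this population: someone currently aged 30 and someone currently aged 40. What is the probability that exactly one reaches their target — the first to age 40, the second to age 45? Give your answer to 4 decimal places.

0.0662

p₁ = l_40/l_30 = 45975/46838 = 0.981575; p₂ = l_45/l_40 = 43694/45975 = 0.950386.
P(exactly one) = p₁(1−p₂) + (1−p₁)p₂ = 0.048700 + 0.017511 = 0.066211.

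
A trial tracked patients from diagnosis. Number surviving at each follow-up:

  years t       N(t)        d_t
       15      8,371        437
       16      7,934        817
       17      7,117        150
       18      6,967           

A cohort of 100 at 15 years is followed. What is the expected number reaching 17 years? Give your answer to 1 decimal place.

The relevant probability is 7,117/8,371 = 0.850197.
Expected number = 100 × 0.850197 = 85.0.

85.0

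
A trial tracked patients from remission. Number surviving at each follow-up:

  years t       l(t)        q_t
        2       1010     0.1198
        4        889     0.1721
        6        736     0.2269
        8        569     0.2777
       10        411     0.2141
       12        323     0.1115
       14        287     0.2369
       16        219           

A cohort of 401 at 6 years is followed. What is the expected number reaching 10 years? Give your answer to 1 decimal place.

The relevant probability is 411/736 = 0.558424.
Expected number = 401 × 0.558424 = 223.9.

223.9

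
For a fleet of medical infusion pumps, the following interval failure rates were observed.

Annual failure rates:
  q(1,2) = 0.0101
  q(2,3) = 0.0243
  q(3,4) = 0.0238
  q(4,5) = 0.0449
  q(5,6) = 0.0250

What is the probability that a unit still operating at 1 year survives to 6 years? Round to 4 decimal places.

Chaining the interval survival probabilities: (1 − 0.0101) × (1 − 0.0243) × (1 − 0.0238) × (1 − 0.0449) × (1 − 0.0250).
= 0.9899 × 0.9757 × 0.9762 × 0.9551 × 0.9750 = 0.878011.

0.8780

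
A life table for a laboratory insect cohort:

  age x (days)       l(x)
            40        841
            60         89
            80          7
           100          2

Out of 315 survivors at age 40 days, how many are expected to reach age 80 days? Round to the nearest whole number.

The relevant probability is 7/841 = 0.008323.
Expected number = 315 × 0.008323 = 3.

3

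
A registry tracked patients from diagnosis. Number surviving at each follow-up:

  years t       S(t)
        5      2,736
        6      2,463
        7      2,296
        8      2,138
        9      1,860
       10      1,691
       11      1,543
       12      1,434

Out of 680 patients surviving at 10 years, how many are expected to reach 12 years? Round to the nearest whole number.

577

The relevant probability is 1,434/1,691 = 0.848019.
Expected number = 680 × 0.848019 = 577.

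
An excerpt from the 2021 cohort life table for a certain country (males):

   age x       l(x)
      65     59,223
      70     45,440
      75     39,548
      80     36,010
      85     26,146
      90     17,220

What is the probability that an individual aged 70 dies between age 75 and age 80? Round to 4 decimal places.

0.0779

This is the probability of reaching 75 but not 80, conditional on being alive at 70: (l(75) − l(80)) / l(70).
= (39,548 − 36,010) / 45,440 = 3,538 / 45,440 = 0.077861.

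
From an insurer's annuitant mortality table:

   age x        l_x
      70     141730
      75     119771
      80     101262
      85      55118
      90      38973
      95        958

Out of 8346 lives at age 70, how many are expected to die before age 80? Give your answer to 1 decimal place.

The relevant probability is 1 − 101262/141730 = 0.285529.
Expected number = 8346 × 0.285529 = 2383.0.

2383.0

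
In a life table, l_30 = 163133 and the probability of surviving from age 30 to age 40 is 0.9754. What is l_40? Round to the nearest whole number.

l_40 = l_30 × p = 163133 × 0.9754 = 159120.

159120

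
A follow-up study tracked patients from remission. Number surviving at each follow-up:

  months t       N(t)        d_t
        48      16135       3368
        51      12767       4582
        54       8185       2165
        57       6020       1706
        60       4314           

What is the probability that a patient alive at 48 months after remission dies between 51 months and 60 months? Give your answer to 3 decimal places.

0.524

This is the probability of reaching 51 but not 60, conditional on being alive at 48: (N(51) − N(60)) / N(48).
= (12767 − 4314) / 16135 = 8453 / 16135 = 0.523892.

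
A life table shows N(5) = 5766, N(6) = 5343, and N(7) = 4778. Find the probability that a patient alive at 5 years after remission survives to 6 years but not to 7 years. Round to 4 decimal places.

This is the probability of reaching 6 but not 7, conditional on being alive at 5: (N(6) − N(7)) / N(5).
= (5343 − 4778) / 5766 = 565 / 5766 = 0.097988.

0.0980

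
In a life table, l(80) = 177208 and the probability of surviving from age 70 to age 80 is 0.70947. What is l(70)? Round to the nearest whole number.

l(70) = l(80) / p = 177208 / 0.70947 = 249775.

249775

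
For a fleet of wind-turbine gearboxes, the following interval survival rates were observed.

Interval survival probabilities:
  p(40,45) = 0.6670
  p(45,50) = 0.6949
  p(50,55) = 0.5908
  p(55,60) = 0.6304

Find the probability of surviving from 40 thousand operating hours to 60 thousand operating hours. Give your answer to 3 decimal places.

0.173

P(survive 40→60) = 0.6670 × 0.6949 × 0.5908 × 0.6304.
= 0.172625.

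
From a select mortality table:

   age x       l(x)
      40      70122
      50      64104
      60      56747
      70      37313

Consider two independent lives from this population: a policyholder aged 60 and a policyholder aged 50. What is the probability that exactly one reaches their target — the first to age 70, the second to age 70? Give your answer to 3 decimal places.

0.474

p₁ = l(70)/l(60) = 37313/56747 = 0.657533; p₂ = l(70)/l(50) = 37313/64104 = 0.582070.
P(exactly one) = p₁(1−p₂) + (1−p₁)p₂ = 0.274803 + 0.199340 = 0.474143.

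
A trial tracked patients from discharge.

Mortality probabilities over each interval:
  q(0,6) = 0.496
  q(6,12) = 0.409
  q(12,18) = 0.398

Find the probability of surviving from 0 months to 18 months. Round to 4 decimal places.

Survival from 0 to 18 is the product of surviving each interval: (1 − 0.496) × (1 − 0.409) × (1 − 0.398).
= 0.504 × 0.591 × 0.602 = 0.179314.

0.1793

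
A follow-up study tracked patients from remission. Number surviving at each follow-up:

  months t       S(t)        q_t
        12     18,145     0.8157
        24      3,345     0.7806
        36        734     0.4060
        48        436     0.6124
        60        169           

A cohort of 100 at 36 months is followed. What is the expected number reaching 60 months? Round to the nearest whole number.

The relevant probability is 169/734 = 0.230245.
Expected number = 100 × 0.230245 = 23.

23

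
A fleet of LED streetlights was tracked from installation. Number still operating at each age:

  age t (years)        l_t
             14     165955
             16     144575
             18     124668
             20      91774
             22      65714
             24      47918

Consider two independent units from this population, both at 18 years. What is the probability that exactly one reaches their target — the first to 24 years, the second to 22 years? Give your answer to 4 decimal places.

0.5063

p₁ = l_24/l_18 = 47918/124668 = 0.384365; p₂ = l_22/l_18 = 65714/124668 = 0.527112.
P(exactly one) = p₁(1−p₂) + (1−p₁)p₂ = 0.181762 + 0.324509 = 0.506270.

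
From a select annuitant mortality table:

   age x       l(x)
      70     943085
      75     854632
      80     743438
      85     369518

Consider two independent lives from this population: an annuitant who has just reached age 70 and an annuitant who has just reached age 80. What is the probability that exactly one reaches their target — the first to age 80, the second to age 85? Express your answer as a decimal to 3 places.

0.502

p₁ = l(80)/l(70) = 743438/943085 = 0.788304; p₂ = l(85)/l(80) = 369518/743438 = 0.497039.
P(exactly one) = p₁(1−p₂) + (1−p₁)p₂ = 0.396486 + 0.105221 = 0.501707.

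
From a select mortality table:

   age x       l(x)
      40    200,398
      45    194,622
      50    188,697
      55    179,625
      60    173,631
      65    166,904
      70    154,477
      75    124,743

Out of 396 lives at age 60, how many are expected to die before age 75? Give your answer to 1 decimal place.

The relevant probability is 1 − 124,743/173,631 = 0.281563.
Expected number = 396 × 0.281563 = 111.5.

111.5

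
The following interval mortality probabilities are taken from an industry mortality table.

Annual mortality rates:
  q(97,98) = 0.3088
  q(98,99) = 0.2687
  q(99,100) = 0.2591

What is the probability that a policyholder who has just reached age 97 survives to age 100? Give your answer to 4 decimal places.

0.3745

Survival from 97 to 100 is the product of surviving each interval: (1 − 0.3088) × (1 − 0.2687) × (1 − 0.2591).
= 0.6912 × 0.7313 × 0.7409 = 0.374506.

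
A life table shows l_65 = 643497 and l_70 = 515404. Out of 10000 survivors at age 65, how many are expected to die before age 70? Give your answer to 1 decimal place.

The relevant probability is 1 − 515404/643497 = 0.199058.
Expected number = 10000 × 0.199058 = 1990.6.

1990.6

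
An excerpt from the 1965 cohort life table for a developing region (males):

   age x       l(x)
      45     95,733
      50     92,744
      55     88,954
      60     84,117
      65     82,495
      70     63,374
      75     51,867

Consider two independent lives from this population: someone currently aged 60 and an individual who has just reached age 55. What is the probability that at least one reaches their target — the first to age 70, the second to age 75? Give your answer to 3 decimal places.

p₁ = l(70)/l(60) = 63,374/84,117 = 0.753403; p₂ = l(75)/l(55) = 51,867/88,954 = 0.583077.
P(at least one) = 1 − (1−p₁)(1−p₂) = 1 − 0.246597 × 0.416923 = 0.897188.

0.897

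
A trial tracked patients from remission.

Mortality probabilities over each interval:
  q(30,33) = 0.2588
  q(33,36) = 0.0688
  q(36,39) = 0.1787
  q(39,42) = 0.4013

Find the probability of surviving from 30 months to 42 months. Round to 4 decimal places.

The overall survival probability is (1 − 0.2588) × (1 − 0.0688) × (1 − 0.1787) × (1 − 0.4013).
= 0.7412 × 0.9312 × 0.8213 × 0.5987 = 0.339383.

0.3394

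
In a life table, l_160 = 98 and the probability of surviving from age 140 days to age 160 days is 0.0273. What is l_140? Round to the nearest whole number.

3590

l_140 = l_160 / p = 98 / 0.0273 = 3590.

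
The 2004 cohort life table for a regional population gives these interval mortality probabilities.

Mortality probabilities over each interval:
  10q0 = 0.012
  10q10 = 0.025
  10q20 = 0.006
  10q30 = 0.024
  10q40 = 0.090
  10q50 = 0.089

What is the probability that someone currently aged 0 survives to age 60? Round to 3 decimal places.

0.775

60p0 = (1 − 0.012) × (1 − 0.025) × (1 − 0.006) × (1 − 0.024) × (1 − 0.090) × (1 − 0.089).
= 0.988 × 0.975 × 0.994 × 0.976 × 0.910 × 0.911 = 0.774743.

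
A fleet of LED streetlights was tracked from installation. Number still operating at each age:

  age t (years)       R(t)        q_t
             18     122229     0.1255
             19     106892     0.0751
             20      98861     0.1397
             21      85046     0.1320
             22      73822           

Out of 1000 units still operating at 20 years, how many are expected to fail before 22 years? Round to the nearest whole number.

253

The relevant probability is 1 − 73822/98861 = 0.253275.
Expected number = 1000 × 0.253275 = 253.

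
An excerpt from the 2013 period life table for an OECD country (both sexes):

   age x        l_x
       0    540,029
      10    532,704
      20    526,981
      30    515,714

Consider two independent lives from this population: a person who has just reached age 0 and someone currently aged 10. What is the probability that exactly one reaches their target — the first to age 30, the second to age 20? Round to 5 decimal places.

p₁ = l_30/l_0 = 515,714/540,029 = 0.954975; p₂ = l_20/l_10 = 526,981/532,704 = 0.989257.
P(exactly one) = p₁(1−p₂) + (1−p₁)p₂ = 0.010259 + 0.044541 = 0.054801.

0.05480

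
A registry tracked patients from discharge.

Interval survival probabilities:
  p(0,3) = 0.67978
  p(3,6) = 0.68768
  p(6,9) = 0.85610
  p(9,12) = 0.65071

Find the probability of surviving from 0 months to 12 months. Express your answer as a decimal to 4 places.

0.2604

The overall survival probability is 0.67978 × 0.68768 × 0.85610 × 0.65071.
= 0.260415.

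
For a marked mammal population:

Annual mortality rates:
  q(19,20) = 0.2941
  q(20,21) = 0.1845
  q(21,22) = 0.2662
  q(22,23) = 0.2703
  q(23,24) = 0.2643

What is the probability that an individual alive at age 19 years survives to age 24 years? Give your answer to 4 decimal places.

Chaining the interval survival probabilities: (1 − 0.2941) × (1 − 0.1845) × (1 − 0.2662) × (1 − 0.2703) × (1 − 0.2643).
= 0.7059 × 0.8155 × 0.7338 × 0.7297 × 0.7357 = 0.226772.

0.2268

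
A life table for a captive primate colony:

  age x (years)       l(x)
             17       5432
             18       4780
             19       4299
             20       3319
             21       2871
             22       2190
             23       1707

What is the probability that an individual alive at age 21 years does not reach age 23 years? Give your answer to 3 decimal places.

0.405

P(die before 23 | alive at 21) = 1 − l(23)/l(21) = 1 − 1707/2871 = (1164)/2871 = 0.405434.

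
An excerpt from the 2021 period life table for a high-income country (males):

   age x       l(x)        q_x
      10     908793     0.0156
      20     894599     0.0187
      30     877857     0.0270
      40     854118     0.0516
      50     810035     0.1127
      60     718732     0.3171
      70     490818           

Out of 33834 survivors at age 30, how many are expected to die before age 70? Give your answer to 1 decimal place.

The relevant probability is 1 − 490818/877857 = 0.440891.
Expected number = 33834 × 0.440891 = 14917.1.

14917.1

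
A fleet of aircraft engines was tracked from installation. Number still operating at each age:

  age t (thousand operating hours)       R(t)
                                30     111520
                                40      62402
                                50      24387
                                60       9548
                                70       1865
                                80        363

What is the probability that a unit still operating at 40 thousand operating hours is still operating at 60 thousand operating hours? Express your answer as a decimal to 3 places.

The conditional survival probability is R(60)/R(40) = 9548/62402 = 0.153008.

0.153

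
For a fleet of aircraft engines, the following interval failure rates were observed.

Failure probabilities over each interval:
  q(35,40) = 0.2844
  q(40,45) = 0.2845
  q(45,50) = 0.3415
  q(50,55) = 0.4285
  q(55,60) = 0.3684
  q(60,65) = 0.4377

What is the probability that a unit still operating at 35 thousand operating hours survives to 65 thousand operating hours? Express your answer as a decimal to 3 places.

0.068

P(survive 35→65) = (1 − 0.2844) × (1 − 0.2845) × (1 − 0.3415) × (1 − 0.4285) × (1 − 0.3684) × (1 − 0.4377).
= 0.7156 × 0.7155 × 0.6585 × 0.5715 × 0.6316 × 0.5623 = 0.068432.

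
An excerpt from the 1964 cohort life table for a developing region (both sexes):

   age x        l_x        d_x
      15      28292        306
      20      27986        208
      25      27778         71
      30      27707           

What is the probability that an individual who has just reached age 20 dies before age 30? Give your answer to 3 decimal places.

0.010

P(die before 30 | alive at 20) = 1 − l_30/l_20 = 1 − 27707/27986 = (279)/27986 = 0.009969.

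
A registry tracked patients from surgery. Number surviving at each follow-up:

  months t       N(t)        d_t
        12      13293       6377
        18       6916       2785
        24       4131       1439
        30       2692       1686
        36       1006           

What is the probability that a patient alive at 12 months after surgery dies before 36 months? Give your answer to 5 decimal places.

P(die before 36 | alive at 12) = 1 − N(36)/N(12) = 1 − 1006/13293 = (12287)/13293 = 0.924321.

0.92432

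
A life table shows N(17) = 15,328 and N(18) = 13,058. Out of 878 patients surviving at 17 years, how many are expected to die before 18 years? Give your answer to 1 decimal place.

The relevant probability is 1 − 13,058/15,328 = 0.148095.
Expected number = 878 × 0.148095 = 130.0.

130.0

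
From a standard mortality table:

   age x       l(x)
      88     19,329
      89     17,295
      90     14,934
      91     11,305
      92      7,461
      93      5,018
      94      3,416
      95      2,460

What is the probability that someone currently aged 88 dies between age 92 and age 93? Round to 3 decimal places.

This is the probability of reaching 92 but not 93, conditional on being alive at 88: (l(92) − l(93)) / l(88).
= (7,461 − 5,018) / 19,329 = 2,443 / 19,329 = 0.126390.

0.126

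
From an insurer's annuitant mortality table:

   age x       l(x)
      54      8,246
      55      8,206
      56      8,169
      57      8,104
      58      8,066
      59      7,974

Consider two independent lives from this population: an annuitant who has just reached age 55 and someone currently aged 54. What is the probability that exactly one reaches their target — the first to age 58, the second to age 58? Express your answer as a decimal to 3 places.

p₁ = l(58)/l(55) = 8,066/8,206 = 0.982939; p₂ = l(58)/l(54) = 8,066/8,246 = 0.978171.
P(exactly one) = p₁(1−p₂) + (1−p₁)p₂ = 0.021457 + 0.016689 = 0.038145.

0.038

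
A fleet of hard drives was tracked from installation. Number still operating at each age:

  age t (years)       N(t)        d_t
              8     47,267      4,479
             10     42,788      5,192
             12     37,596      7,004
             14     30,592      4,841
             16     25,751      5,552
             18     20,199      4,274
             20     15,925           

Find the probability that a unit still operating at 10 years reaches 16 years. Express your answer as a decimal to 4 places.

The conditional survival probability is N(16)/N(10) = 25,751/42,788 = 0.601828.

0.6018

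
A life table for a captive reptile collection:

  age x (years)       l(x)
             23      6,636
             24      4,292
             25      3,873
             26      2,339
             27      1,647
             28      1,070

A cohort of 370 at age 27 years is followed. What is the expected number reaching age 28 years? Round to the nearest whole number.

The relevant probability is 1,070/1,647 = 0.649666.
Expected number = 370 × 0.649666 = 240.

240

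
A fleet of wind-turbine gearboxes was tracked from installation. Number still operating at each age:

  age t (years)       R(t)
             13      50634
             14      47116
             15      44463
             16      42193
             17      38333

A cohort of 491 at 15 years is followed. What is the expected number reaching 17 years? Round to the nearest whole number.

423

The relevant probability is 38333/44463 = 0.862133.
Expected number = 491 × 0.862133 = 423.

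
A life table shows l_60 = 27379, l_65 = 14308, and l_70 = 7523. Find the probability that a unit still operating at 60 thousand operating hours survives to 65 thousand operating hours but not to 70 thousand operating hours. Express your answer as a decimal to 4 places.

0.2478

This is the probability of reaching 65 but not 70, conditional on being operational at 60: (l_65 − l_70) / l_60.
= (14308 − 7523) / 27379 = 6785 / 27379 = 0.247818.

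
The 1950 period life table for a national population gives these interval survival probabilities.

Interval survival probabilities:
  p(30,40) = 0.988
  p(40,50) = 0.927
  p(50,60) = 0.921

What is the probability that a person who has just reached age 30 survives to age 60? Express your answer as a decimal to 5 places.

Chaining the interval survival probabilities: 0.988 × 0.927 × 0.921.
= 0.843522.

0.84352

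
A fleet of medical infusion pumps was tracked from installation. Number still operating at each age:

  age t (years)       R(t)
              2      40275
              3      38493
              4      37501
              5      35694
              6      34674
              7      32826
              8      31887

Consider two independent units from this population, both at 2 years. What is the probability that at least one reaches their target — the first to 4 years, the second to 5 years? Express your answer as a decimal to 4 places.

0.9922

p₁ = R(4)/R(2) = 37501/40275 = 0.931124; p₂ = R(5)/R(2) = 35694/40275 = 0.886257.
P(at least one) = 1 − (1−p₁)(1−p₂) = 1 − 0.068876 × 0.113743 = 0.992166.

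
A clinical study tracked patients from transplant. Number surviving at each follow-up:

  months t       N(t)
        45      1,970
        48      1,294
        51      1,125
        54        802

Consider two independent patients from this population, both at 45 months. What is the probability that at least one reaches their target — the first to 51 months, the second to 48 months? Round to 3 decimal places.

p₁ = N(51)/N(45) = 1,125/1,970 = 0.571066; p₂ = N(48)/N(45) = 1,294/1,970 = 0.656853.
P(at least one) = 1 − (1−p₁)(1−p₂) = 1 − 0.428934 × 0.343147 = 0.852813.

0.853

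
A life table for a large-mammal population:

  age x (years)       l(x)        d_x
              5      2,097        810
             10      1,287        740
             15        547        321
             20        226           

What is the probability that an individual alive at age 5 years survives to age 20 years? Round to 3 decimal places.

0.108

The conditional survival probability is l(20)/l(5) = 226/2,097 = 0.107773.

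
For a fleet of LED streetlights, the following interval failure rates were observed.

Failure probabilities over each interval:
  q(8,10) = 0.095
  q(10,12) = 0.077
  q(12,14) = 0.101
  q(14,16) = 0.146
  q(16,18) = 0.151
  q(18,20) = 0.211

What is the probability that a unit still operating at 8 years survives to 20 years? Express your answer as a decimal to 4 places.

0.4296

Chaining the interval survival probabilities: (1 − 0.095) × (1 − 0.077) × (1 − 0.101) × (1 − 0.146) × (1 − 0.151) × (1 − 0.211).
= 0.905 × 0.923 × 0.899 × 0.854 × 0.849 × 0.789 = 0.429588.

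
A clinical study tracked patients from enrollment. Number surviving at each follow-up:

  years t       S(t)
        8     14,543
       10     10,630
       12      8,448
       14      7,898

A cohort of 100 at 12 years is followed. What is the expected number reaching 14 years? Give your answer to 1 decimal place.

The relevant probability is 7,898/8,448 = 0.934896.
Expected number = 100 × 0.934896 = 93.5.

93.5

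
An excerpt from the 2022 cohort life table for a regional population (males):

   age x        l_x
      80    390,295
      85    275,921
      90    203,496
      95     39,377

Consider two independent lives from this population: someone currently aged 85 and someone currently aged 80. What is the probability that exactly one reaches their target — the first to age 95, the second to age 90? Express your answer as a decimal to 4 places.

p₁ = l_95/l_85 = 39,377/275,921 = 0.142711; p₂ = l_90/l_80 = 203,496/390,295 = 0.521390.
P(exactly one) = p₁(1−p₂) + (1−p₁)p₂ = 0.068303 + 0.446982 = 0.515285.

0.5153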